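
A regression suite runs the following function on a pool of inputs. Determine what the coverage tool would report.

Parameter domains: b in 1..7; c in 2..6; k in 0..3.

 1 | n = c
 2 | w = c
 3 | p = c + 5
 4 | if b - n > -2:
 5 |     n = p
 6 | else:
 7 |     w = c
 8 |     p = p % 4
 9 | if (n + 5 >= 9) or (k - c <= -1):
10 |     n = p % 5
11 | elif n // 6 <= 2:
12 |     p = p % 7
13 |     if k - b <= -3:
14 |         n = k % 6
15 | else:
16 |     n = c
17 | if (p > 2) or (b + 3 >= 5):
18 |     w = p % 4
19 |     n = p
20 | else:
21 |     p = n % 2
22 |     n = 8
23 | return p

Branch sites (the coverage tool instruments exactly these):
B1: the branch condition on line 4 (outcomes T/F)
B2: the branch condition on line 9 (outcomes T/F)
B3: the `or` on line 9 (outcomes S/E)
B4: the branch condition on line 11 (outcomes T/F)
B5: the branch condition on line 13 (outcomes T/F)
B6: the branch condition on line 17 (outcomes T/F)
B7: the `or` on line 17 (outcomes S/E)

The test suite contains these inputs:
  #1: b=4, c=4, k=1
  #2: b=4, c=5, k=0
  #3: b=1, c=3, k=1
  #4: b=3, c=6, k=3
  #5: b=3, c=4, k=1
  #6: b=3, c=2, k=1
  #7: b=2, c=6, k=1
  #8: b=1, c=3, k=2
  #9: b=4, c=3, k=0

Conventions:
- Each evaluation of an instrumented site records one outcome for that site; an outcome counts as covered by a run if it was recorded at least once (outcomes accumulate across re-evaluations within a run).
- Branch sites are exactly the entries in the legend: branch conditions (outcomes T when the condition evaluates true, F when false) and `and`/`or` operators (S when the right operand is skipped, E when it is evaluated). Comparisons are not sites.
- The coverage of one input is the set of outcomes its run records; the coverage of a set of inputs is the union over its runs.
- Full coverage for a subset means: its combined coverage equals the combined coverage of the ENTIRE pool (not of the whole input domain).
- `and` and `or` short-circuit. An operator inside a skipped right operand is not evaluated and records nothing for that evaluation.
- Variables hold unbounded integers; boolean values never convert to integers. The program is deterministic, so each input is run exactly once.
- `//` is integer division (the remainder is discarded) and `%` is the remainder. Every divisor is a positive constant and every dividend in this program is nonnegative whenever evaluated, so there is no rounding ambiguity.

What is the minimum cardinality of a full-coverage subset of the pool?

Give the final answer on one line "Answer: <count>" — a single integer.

test 1 (b=4, c=4, k=1) hits B1=T, B2=T, B3=S, B6=T, B7=S
test 2 (b=4, c=5, k=0) hits B1=T, B2=T, B3=S, B6=T, B7=S
test 3 (b=1, c=3, k=1) hits B1=F, B2=T, B3=E, B6=F, B7=E
test 4 (b=3, c=6, k=3) hits B1=F, B2=T, B3=S, B6=T, B7=S
test 5 (b=3, c=4, k=1) hits B1=T, B2=T, B3=S, B6=T, B7=S
test 6 (b=3, c=2, k=1) hits B1=T, B2=T, B3=S, B6=T, B7=S
test 7 (b=2, c=6, k=1) hits B1=F, B2=T, B3=S, B6=T, B7=S
test 8 (b=1, c=3, k=2) hits B1=F, B2=T, B3=E, B6=F, B7=E
test 9 (b=4, c=3, k=0) hits B1=T, B2=T, B3=S, B6=T, B7=S
the full pool covers 9 outcomes: B1=T, B1=F, B2=T, B3=S, B3=E, B6=T, B6=F, B7=S, B7=E
checked all size-1 subsets: none covers 9 outcomes (max 5/9)
the canonical winner is {1, 3}: size 2, full 9-outcome coverage, earliest index list among size-2 covers

Answer: 2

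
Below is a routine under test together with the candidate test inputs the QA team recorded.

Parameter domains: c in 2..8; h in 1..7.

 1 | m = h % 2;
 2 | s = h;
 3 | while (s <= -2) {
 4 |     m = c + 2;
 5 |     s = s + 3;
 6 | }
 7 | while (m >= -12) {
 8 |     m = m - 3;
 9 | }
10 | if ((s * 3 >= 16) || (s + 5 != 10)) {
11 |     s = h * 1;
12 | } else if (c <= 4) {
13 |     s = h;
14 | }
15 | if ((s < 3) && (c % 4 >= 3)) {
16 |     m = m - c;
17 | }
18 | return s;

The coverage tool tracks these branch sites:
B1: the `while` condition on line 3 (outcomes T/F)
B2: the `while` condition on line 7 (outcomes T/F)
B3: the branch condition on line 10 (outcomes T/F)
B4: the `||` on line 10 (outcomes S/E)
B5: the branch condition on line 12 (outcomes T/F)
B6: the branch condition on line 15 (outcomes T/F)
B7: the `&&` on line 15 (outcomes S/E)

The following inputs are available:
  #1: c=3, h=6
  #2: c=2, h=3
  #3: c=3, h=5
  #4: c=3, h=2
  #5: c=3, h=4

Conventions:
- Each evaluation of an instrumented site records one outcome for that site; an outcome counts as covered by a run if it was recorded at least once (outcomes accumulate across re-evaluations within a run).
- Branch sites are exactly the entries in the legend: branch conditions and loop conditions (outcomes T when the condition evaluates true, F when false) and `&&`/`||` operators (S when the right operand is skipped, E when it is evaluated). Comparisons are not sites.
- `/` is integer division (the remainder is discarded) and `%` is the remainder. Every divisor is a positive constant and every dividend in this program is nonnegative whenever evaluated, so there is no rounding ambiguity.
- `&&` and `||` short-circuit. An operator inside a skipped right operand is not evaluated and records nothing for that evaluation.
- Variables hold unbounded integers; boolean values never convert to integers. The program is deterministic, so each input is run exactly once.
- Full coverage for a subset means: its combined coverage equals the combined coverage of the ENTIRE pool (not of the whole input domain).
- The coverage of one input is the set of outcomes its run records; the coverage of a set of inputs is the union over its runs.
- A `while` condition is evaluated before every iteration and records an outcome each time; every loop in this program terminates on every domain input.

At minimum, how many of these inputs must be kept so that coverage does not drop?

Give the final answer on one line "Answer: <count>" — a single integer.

input #1, c=3, h=6: events B1->F, B2->T, B2->T, B2->T, B2->T, B2->T, B2->F, B4->S, B3->T, B7->S, B6->F; outcomes B1=F, B2=T, B2=F, B3=T, B4=S, B6=F, B7=S
input #2, c=2, h=3: events B1->F, B2->T, B2->T, B2->T, B2->T, B2->T, B2->F, B4->E, B3->T, B7->S, B6->F; outcomes B1=F, B2=T, B2=F, B3=T, B4=E, B6=F, B7=S
input #3, c=3, h=5: events B1->F, B2->T, B2->T, B2->T, B2->T, B2->T, B2->F, B4->E, B3->F, B5->T, B7->S, B6->F; outcomes B1=F, B2=T, B2=F, B3=F, B4=E, B5=T, B6=F, B7=S
input #4, c=3, h=2: events B1->F, B2->T, B2->T, B2->T, B2->T, B2->T, B2->F, B4->E, B3->T, B7->E, B6->T; outcomes B1=F, B2=T, B2=F, B3=T, B4=E, B6=T, B7=E
input #5, c=3, h=4: events B1->F, B2->T, B2->T, B2->T, B2->T, B2->T, B2->F, B4->E, B3->T, B7->S, B6->F; outcomes B1=F, B2=T, B2=F, B3=T, B4=E, B6=F, B7=S
the full pool covers 12 outcomes: B1=F, B2=T, B2=F, B3=T, B3=F, B4=S, B4=E, B5=T, B6=T, B6=F, B7=S, B7=E
size 1 is not enough: best union over all size-1 subsets is 8/12
size 2 is not enough: best union over all size-2 subsets is 11/12
size 3: inputs {1, 3, 4} cover all 12 outcomes, and no lexicographically smaller subset of this size does

Answer: 3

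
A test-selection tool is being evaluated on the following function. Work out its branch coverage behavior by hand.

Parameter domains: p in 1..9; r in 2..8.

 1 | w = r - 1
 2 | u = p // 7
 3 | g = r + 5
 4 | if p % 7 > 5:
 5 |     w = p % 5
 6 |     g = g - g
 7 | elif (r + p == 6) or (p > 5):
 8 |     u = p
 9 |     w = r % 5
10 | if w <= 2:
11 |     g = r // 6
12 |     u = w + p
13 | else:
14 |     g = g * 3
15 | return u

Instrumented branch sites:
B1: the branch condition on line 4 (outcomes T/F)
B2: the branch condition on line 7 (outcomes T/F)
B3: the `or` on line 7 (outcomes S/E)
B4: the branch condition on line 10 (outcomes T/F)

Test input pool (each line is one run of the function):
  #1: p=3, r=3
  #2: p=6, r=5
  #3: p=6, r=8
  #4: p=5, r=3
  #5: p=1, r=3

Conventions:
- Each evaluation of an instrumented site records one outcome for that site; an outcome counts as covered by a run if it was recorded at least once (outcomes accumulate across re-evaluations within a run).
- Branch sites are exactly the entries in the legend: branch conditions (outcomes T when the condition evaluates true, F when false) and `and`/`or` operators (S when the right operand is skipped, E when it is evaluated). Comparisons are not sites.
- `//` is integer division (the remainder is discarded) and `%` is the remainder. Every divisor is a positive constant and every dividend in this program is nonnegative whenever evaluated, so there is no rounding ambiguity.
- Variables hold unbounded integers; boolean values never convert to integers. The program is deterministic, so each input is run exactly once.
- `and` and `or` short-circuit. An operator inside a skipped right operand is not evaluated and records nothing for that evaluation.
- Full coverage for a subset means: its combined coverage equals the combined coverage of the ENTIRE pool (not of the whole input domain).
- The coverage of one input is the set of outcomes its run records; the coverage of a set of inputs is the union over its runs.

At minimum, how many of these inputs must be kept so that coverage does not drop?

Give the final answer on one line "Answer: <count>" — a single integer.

run #1 (p=3, r=3) runs B1->F, B3->S, B2->T, B4->F; records B1=F, B2=T, B3=S, B4=F
run #2 (p=6, r=5) runs B1->T, B4->T; records B1=T, B4=T
run #3 (p=6, r=8) runs B1->T, B4->T; records B1=T, B4=T
run #4 (p=5, r=3) runs B1->F, B3->E, B2->F, B4->T; records B1=F, B2=F, B3=E, B4=T
run #5 (p=1, r=3) runs B1->F, B3->E, B2->F, B4->T; records B1=F, B2=F, B3=E, B4=T
the full pool covers 8 outcomes: B1=T, B1=F, B2=T, B2=F, B3=S, B3=E, B4=T, B4=F
no size-1 subset reaches all 8 outcomes (best union: 4/8)
no size-2 subset reaches all 8 outcomes (best union: 7/8)
size 3: inputs {1, 2, 4} cover all 8 outcomes, and no lexicographically smaller subset of this size does

Answer: 3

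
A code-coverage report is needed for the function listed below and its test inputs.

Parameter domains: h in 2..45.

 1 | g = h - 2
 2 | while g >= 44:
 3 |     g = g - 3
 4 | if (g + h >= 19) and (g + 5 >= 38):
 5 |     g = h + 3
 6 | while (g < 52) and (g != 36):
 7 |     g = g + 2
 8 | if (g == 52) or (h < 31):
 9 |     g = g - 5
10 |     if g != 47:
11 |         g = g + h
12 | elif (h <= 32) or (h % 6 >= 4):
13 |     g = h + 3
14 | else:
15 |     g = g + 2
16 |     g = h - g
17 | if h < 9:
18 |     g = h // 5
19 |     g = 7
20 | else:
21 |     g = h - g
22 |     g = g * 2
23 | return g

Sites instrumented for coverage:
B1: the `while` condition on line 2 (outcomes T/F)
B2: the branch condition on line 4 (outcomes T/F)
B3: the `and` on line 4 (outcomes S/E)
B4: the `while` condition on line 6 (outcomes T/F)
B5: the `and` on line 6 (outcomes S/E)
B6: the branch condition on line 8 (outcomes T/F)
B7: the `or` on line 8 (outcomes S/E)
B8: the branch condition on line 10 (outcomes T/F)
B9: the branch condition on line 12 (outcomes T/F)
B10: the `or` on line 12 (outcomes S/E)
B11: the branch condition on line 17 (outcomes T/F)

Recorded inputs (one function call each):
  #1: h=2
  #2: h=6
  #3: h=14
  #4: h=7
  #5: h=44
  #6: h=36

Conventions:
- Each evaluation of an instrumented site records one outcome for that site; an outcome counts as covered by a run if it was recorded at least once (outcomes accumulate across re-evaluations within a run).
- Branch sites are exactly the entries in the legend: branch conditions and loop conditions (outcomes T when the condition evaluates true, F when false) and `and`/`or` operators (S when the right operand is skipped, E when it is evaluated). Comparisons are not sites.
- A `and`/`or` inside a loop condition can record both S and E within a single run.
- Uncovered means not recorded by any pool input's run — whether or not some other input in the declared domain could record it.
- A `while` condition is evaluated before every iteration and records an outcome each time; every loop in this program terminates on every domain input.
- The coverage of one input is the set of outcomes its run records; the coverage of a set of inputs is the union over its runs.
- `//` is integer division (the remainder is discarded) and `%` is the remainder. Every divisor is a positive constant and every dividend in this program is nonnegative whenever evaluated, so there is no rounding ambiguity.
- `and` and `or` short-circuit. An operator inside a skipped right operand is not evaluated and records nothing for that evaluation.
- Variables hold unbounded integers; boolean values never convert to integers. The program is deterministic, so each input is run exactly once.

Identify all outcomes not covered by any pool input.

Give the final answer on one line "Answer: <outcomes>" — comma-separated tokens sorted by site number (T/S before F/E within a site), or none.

input #1 (h=2): events B1->F, B3->S, B2->F, B5->E, B4->T, B5->E, B4->T, B5->E, B4->T, B5->E, B4->T, B5->E, B4->T, B5->E, ...; covers B1=F, B2=F, B3=S, B4=T, B4=F, B5=E, B6=T, B7=E, B8=T, B11=T
input #2 (h=6): events B1->F, B3->S, B2->F, B5->E, B4->T, B5->E, B4->T, B5->E, B4->T, B5->E, B4->T, B5->E, B4->T, B5->E, ...; covers B1=F, B2=F, B3=S, B4=T, B4=F, B5=E, B6=T, B7=E, B8=T, B11=T
input #3 (h=14): events B1->F, B3->E, B2->F, B5->E, B4->T, B5->E, B4->T, B5->E, B4->T, B5->E, B4->T, B5->E, B4->T, B5->E, ...; covers B1=F, B2=F, B3=E, B4=T, B4=F, B5=E, B6=T, B7=E, B8=T, B11=F
input #4 (h=7): events B1->F, B3->S, B2->F, B5->E, B4->T, B5->E, B4->T, B5->E, B4->T, B5->E, B4->T, B5->E, B4->T, B5->E, ...; covers B1=F, B2=F, B3=S, B4=T, B4=F, B5=S, B5=E, B6=T, B7=E, B8=T, B11=T
input #5 (h=44): events B1->F, B3->E, B2->T, B5->E, B4->T, B5->E, B4->T, B5->E, B4->T, B5->S, B4->F, B7->E, B6->F, B10->E, ...; covers B1=F, B2=T, B3=E, B4=T, B4=F, B5=S, B5=E, B6=F, B7=E, B9=F, B10=E, B11=F
input #6 (h=36): events B1->F, B3->E, B2->T, B5->E, B4->T, B5->E, B4->T, B5->E, B4->T, B5->E, B4->T, B5->E, B4->T, B5->E, ...; covers B1=F, B2=T, B3=E, B4=T, B4=F, B5=S, B5=E, B6=F, B7=E, B9=F, B10=E, B11=F
union over the pool: B1=F, B2=T, B2=F, B3=S, B3=E, B4=T, B4=F, B5=S, B5=E, B6=T, B6=F, B7=E, B8=T, B9=F, B10=E, B11=T, B11=F
uncovered (5 of 22): B1=T, B7=S, B8=F, B9=T, B10=S

Answer: B1=T, B7=S, B8=F, B9=T, B10=S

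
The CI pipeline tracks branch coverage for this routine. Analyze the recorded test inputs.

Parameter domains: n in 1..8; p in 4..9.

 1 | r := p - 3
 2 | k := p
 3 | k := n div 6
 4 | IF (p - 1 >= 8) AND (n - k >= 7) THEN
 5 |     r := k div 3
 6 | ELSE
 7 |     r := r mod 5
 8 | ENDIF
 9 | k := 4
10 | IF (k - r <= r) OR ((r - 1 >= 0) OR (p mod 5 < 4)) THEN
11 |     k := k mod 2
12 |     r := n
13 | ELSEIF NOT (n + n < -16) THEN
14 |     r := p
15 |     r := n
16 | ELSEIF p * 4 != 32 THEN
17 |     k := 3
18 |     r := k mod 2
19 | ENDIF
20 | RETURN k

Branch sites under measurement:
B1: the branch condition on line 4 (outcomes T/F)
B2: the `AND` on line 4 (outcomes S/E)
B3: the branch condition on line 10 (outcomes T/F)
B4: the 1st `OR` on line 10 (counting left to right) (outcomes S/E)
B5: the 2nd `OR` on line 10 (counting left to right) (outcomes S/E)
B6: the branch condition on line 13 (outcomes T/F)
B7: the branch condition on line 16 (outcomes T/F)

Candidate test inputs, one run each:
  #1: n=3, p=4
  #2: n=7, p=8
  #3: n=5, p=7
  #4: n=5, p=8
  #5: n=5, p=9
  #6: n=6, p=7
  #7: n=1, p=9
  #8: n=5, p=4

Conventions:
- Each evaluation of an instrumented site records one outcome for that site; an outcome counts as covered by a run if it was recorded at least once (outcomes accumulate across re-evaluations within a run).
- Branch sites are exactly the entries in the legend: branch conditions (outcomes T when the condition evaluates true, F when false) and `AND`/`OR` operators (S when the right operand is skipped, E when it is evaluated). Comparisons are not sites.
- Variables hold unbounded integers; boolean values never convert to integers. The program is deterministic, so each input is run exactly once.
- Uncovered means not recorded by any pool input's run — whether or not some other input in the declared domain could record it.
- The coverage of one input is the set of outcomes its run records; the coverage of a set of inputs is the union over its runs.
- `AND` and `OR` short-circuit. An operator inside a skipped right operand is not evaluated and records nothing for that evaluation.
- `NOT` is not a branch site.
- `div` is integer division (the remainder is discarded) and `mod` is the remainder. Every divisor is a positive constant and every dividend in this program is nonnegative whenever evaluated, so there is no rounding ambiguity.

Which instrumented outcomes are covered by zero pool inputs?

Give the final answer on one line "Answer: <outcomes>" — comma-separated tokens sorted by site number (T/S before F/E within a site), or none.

input #1, n=3, p=4: events B2->S, B1->F, B4->E, B5->S, B3->T; outcomes B1=F, B2=S, B3=T, B4=E, B5=S
input #2, n=7, p=8: events B2->S, B1->F, B4->E, B5->E, B3->T; outcomes B1=F, B2=S, B3=T, B4=E, B5=E
input #3, n=5, p=7: events B2->S, B1->F, B4->S, B3->T; outcomes B1=F, B2=S, B3=T, B4=S
input #4, n=5, p=8: events B2->S, B1->F, B4->E, B5->E, B3->T; outcomes B1=F, B2=S, B3=T, B4=E, B5=E
input #5, n=5, p=9: events B2->E, B1->F, B4->E, B5->S, B3->T; outcomes B1=F, B2=E, B3=T, B4=E, B5=S
input #6, n=6, p=7: events B2->S, B1->F, B4->S, B3->T; outcomes B1=F, B2=S, B3=T, B4=S
input #7, n=1, p=9: events B2->E, B1->F, B4->E, B5->S, B3->T; outcomes B1=F, B2=E, B3=T, B4=E, B5=S
input #8, n=5, p=4: events B2->S, B1->F, B4->E, B5->S, B3->T; outcomes B1=F, B2=S, B3=T, B4=E, B5=S
union over the pool: B1=F, B2=S, B2=E, B3=T, B4=S, B4=E, B5=S, B5=E
uncovered (6 of 14): B1=T, B3=F, B6=T, B6=F, B7=T, B7=F

Answer: B1=T, B3=F, B6=T, B6=F, B7=T, B7=F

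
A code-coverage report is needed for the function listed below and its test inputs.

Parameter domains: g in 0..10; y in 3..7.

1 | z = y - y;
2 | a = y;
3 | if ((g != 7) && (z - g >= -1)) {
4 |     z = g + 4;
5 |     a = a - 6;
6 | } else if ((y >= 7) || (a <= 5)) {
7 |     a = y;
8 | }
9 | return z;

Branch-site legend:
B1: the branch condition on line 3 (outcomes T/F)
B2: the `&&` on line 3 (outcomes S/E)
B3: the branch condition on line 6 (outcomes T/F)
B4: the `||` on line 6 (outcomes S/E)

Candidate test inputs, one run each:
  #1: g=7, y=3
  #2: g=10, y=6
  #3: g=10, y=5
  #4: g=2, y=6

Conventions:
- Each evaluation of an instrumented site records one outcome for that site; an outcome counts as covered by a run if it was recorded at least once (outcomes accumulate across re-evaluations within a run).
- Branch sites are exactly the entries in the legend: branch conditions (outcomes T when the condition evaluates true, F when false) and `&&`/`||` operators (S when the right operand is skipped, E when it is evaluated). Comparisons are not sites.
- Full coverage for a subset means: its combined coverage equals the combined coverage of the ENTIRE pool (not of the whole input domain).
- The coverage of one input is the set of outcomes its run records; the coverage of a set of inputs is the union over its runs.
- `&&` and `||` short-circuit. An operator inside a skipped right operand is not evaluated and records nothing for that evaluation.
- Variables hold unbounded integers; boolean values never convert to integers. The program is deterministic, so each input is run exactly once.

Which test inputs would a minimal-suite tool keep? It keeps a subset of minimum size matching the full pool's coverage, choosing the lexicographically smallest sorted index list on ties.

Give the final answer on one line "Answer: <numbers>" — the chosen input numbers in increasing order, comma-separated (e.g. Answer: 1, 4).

input #1, g=7, y=3: events B2->S, B1->F, B4->E, B3->T; outcomes B1=F, B2=S, B3=T, B4=E
input #2, g=10, y=6: events B2->E, B1->F, B4->E, B3->F; outcomes B1=F, B2=E, B3=F, B4=E
input #3, g=10, y=5: events B2->E, B1->F, B4->E, B3->T; outcomes B1=F, B2=E, B3=T, B4=E
input #4, g=2, y=6: events B2->E, B1->F, B4->E, B3->F; outcomes B1=F, B2=E, B3=F, B4=E
the full pool covers 6 outcomes: B1=F, B2=S, B2=E, B3=T, B3=F, B4=E
checked all size-1 subsets: none covers 6 outcomes (max 4/6)
inputs {1, 2} (size 2) cover everything; no size-2 subset with a lexicographically smaller index list covers all 6

Answer: 1, 2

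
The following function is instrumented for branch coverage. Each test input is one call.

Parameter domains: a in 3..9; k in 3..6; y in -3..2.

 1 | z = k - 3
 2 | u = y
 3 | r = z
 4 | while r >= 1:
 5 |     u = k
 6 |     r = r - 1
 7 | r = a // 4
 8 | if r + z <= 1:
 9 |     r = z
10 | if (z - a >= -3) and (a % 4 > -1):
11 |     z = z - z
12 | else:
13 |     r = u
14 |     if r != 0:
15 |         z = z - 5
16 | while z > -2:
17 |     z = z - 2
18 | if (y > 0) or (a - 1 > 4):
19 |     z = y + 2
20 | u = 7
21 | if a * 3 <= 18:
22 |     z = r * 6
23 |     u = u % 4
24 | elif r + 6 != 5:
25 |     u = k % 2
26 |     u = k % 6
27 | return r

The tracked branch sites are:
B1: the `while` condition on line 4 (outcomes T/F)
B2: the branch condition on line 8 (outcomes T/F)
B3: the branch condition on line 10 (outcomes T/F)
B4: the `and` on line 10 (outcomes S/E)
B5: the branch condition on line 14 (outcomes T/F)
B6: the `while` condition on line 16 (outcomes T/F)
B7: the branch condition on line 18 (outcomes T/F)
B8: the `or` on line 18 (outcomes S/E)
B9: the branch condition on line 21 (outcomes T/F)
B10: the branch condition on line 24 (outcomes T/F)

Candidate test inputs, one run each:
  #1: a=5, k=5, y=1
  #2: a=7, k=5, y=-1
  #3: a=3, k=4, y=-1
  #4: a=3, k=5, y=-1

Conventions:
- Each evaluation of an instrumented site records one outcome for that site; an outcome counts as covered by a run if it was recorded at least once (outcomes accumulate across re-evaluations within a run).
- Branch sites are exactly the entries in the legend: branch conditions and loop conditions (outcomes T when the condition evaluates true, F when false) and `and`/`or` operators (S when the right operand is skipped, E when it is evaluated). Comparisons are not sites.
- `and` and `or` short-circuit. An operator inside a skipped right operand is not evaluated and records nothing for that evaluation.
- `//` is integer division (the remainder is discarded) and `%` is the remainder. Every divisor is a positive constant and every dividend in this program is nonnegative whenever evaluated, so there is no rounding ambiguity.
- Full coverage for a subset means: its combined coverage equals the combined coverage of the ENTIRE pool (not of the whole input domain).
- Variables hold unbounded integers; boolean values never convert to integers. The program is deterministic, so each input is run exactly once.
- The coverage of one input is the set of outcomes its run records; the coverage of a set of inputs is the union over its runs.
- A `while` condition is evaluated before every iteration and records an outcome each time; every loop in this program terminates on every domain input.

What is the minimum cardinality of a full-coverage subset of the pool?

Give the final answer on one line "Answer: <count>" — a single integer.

#1 (a=5, k=5, y=1) -> B1->T, B1->T, B1->F, B2->F, B4->E, B3->T, B6->T, B6->F, B8->S, B7->T, B9->T; covered: B1=T, B1=F, B2=F, B3=T, B4=E, B6=T, B6=F, B7=T, B8=S, B9=T
#2 (a=7, k=5, y=-1) -> B1->T, B1->T, B1->F, B2->F, B4->S, B3->F, B5->T, B6->F, B8->E, B7->T, B9->F, B10->T; covered: B1=T, B1=F, B2=F, B3=F, B4=S, B5=T, B6=F, B7=T, B8=E, B9=F, B10=T
#3 (a=3, k=4, y=-1) -> B1->T, B1->F, B2->T, B4->E, B3->T, B6->T, B6->F, B8->E, B7->F, B9->T; covered: B1=T, B1=F, B2=T, B3=T, B4=E, B6=T, B6=F, B7=F, B8=E, B9=T
#4 (a=3, k=5, y=-1) -> B1->T, B1->T, B1->F, B2->F, B4->E, B3->T, B6->T, B6->F, B8->E, B7->F, B9->T; covered: B1=T, B1=F, B2=F, B3=T, B4=E, B6=T, B6=F, B7=F, B8=E, B9=T
the full pool covers 18 outcomes: B1=T, B1=F, B2=T, B2=F, B3=T, B3=F, B4=S, B4=E, B5=T, B6=T, B6=F, B7=T, B7=F, B8=S, B8=E, B9=T, B9=F, B10=T
checked all size-1 subsets: none covers 18 outcomes (max 11/18)
checked all size-2 subsets: none covers 18 outcomes (max 17/18)
inputs {1, 2, 3} (size 3) cover everything; no size-3 subset with a lexicographically smaller index list covers all 18

Answer: 3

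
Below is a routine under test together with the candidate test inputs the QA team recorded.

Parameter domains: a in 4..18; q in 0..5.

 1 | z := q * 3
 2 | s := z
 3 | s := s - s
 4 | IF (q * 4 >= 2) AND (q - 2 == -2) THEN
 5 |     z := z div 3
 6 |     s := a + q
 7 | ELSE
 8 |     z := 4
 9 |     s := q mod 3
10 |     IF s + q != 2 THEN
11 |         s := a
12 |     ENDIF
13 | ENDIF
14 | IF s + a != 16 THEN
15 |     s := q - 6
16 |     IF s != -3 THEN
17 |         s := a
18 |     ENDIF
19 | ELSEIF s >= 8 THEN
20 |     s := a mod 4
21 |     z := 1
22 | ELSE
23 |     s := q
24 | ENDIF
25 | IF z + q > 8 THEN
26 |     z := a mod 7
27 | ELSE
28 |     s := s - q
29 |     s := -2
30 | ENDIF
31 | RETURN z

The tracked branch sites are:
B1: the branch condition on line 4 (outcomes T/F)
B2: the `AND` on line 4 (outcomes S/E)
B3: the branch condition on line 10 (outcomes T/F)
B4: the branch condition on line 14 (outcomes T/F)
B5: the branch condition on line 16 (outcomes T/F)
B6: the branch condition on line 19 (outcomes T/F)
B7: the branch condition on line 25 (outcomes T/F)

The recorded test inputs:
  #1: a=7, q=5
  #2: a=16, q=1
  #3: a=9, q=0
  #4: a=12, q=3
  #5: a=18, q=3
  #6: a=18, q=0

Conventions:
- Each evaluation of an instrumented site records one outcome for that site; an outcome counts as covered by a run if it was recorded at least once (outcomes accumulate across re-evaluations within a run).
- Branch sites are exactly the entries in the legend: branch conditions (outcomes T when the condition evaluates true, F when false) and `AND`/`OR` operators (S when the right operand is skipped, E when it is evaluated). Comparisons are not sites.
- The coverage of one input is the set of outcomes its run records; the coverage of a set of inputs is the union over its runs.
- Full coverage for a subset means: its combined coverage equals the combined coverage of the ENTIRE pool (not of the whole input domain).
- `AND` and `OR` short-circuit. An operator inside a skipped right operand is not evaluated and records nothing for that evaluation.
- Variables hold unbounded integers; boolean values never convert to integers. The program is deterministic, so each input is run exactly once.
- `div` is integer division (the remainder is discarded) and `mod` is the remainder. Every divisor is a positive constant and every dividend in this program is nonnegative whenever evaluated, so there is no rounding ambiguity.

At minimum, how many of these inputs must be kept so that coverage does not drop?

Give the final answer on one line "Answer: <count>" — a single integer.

#1 (a=7, q=5) -> B2->E, B1->F, B3->T, B4->T, B5->T, B7->T; covered: B1=F, B2=E, B3=T, B4=T, B5=T, B7=T
#2 (a=16, q=1) -> B2->E, B1->F, B3->F, B4->T, B5->T, B7->F; covered: B1=F, B2=E, B3=F, B4=T, B5=T, B7=F
#3 (a=9, q=0) -> B2->S, B1->F, B3->T, B4->T, B5->T, B7->F; covered: B1=F, B2=S, B3=T, B4=T, B5=T, B7=F
#4 (a=12, q=3) -> B2->E, B1->F, B3->T, B4->T, B5->F, B7->F; covered: B1=F, B2=E, B3=T, B4=T, B5=F, B7=F
#5 (a=18, q=3) -> B2->E, B1->F, B3->T, B4->T, B5->F, B7->F; covered: B1=F, B2=E, B3=T, B4=T, B5=F, B7=F
#6 (a=18, q=0) -> B2->S, B1->F, B3->T, B4->T, B5->T, B7->F; covered: B1=F, B2=S, B3=T, B4=T, B5=T, B7=F
union over all inputs: B1=F, B2=S, B2=E, B3=T, B3=F, B4=T, B5=T, B5=F, B7=T, B7=F (10 outcomes)
no size-1 subset reaches all 10 outcomes (best union: 6/10)
no size-2 subset reaches all 10 outcomes (best union: 8/10)
no size-3 subset reaches all 10 outcomes (best union: 9/10)
inputs {1, 2, 3, 4} (size 4) cover everything; no size-4 subset with a lexicographically smaller index list covers all 10

Answer: 4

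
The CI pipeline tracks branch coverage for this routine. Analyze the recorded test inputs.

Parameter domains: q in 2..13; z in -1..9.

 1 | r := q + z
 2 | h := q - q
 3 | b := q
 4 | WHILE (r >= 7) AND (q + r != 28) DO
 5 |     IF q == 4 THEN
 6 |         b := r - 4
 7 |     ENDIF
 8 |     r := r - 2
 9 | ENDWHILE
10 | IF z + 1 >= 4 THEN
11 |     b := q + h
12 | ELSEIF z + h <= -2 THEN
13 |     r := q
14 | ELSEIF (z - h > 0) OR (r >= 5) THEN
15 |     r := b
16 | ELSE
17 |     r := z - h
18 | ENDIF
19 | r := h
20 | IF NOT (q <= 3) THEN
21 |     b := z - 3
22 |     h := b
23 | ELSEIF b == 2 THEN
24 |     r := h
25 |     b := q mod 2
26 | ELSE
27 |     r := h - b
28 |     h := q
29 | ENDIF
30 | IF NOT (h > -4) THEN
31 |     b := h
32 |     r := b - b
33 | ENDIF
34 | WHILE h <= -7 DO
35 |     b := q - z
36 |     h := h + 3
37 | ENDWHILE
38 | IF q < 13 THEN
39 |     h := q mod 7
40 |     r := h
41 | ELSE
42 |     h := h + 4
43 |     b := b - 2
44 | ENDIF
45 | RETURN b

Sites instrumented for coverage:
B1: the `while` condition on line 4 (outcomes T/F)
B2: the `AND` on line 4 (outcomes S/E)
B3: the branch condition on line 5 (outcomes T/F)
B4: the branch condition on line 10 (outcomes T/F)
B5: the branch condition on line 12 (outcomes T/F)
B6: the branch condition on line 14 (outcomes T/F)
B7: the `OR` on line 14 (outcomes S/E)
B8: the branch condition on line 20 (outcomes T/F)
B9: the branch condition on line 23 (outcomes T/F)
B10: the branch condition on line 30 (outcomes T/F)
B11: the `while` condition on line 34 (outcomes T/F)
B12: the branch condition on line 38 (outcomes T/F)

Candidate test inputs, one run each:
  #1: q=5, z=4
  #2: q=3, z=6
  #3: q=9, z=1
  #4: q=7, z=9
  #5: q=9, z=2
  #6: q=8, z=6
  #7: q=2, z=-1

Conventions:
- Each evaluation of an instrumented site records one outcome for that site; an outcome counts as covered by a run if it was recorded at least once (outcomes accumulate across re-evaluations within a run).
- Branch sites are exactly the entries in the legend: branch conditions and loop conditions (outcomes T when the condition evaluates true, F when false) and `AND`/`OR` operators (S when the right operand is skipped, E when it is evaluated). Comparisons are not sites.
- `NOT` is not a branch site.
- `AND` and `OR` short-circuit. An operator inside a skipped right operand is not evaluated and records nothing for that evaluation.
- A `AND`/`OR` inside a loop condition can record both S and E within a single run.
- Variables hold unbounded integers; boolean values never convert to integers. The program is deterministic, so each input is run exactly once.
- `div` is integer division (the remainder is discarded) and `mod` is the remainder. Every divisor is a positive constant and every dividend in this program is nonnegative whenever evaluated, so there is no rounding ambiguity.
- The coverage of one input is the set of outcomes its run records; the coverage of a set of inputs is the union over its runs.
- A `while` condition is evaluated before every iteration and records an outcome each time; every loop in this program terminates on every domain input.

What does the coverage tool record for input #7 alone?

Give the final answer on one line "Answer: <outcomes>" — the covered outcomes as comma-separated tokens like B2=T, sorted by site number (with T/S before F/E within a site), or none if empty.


Event log for input #7 (q=2, z=-1):
  B2->S, B1->F, B4->F, B5->F, B7->E, B6->F, B8->F, B9->T, B10->F, B11->F
  B12->T
collecting distinct outcomes: B1=F, B2=S, B4=F, B5=F, B6=F, B7=E, B8=F, B9=T, B10=F, B11=F, B12=T
Answer: B1=F, B2=S, B4=F, B5=F, B6=F, B7=E, B8=F, B9=T, B10=F, B11=F, B12=T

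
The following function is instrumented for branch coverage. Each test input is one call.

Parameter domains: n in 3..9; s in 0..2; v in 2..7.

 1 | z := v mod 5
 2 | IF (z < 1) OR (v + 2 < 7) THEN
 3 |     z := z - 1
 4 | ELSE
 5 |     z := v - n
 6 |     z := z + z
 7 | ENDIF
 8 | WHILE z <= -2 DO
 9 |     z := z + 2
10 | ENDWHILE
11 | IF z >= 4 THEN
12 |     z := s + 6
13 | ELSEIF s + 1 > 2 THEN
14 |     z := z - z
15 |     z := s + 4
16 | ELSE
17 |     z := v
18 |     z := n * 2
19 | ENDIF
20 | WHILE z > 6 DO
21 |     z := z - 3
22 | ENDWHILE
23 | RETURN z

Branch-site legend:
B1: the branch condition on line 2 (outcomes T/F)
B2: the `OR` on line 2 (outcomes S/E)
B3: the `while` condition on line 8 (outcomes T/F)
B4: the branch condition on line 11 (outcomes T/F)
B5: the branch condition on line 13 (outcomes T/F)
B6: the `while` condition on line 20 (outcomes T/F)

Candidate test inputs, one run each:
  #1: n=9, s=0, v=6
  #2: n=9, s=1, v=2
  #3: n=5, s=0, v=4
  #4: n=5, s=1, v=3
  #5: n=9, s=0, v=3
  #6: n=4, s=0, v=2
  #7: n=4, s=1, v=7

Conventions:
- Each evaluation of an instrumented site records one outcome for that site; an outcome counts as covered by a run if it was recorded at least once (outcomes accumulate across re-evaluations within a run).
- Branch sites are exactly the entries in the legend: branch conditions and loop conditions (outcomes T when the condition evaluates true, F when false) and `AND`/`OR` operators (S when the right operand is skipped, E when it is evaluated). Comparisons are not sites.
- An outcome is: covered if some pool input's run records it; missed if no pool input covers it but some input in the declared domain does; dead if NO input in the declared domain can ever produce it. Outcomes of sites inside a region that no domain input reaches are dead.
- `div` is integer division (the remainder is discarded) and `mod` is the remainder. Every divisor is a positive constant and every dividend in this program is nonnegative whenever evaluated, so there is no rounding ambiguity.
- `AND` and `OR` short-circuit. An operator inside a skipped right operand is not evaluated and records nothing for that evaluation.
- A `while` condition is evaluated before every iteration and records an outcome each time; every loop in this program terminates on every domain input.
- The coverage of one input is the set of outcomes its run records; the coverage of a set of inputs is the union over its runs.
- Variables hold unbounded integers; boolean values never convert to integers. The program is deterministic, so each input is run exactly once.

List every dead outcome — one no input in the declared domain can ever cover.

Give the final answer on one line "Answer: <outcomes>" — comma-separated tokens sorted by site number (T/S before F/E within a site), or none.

sweeping the full domain (126 inputs) for each outcome:
  reachable outcomes have witnesses, e.g. B1=T (e.g. n=3, s=0, v=2), B1=F (e.g. n=3, s=0, v=6), B2=S (e.g. n=3, s=0, v=5), B2=E (e.g. n=3, s=0, v=2)

Answer: none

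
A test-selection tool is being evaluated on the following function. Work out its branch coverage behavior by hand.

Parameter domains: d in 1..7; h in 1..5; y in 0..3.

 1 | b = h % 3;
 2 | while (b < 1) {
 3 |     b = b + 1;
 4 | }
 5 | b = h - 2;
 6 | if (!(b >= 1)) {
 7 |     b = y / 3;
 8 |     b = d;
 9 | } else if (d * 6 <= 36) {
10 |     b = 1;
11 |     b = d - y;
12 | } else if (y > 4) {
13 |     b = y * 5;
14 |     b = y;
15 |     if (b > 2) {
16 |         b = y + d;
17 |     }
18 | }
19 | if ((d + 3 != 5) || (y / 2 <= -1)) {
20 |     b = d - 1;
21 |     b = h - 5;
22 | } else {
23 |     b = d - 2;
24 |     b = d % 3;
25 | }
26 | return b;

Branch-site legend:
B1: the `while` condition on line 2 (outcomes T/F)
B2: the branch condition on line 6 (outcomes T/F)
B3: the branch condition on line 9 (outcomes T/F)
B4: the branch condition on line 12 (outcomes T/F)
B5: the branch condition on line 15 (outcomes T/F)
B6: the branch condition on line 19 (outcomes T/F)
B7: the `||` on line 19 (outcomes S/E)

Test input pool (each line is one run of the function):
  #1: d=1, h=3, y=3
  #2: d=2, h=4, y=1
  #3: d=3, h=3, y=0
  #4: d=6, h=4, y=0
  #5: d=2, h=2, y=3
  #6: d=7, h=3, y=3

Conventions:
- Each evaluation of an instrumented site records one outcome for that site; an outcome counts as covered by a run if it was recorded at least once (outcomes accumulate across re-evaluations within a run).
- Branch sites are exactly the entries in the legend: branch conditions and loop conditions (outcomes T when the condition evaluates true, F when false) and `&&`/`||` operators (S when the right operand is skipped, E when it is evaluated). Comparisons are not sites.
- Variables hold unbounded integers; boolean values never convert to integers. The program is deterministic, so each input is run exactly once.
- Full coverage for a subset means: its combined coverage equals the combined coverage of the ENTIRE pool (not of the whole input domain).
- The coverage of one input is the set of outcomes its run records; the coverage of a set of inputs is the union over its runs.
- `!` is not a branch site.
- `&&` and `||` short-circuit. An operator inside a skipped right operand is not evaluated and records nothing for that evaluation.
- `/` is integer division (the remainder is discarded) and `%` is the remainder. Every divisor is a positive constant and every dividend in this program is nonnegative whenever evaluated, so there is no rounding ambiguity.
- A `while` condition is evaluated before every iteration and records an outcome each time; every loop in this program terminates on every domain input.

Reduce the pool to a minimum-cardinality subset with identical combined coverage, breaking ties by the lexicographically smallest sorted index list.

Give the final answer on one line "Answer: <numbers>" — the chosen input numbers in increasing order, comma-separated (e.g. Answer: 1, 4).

test 1 (d=1, h=3, y=3) fires B1->T, B1->F, B2->F, B3->T, B7->S, B6->T; hits B1=T, B1=F, B2=F, B3=T, B6=T, B7=S
test 2 (d=2, h=4, y=1) fires B1->F, B2->F, B3->T, B7->E, B6->F; hits B1=F, B2=F, B3=T, B6=F, B7=E
test 3 (d=3, h=3, y=0) fires B1->T, B1->F, B2->F, B3->T, B7->S, B6->T; hits B1=T, B1=F, B2=F, B3=T, B6=T, B7=S
test 4 (d=6, h=4, y=0) fires B1->F, B2->F, B3->T, B7->S, B6->T; hits B1=F, B2=F, B3=T, B6=T, B7=S
test 5 (d=2, h=2, y=3) fires B1->F, B2->T, B7->E, B6->F; hits B1=F, B2=T, B6=F, B7=E
test 6 (d=7, h=3, y=3) fires B1->T, B1->F, B2->F, B3->F, B4->F, B7->S, B6->T; hits B1=T, B1=F, B2=F, B3=F, B4=F, B6=T, B7=S
the full pool covers 11 outcomes: B1=T, B1=F, B2=T, B2=F, B3=T, B3=F, B4=F, B6=T, B6=F, B7=S, B7=E
checked all size-1 subsets: none covers 11 outcomes (max 7/11)
checked all size-2 subsets: none covers 11 outcomes (max 10/11)
the canonical winner is {1, 5, 6}: size 3, full 11-outcome coverage, earliest index list among size-3 covers

Answer: 1, 5, 6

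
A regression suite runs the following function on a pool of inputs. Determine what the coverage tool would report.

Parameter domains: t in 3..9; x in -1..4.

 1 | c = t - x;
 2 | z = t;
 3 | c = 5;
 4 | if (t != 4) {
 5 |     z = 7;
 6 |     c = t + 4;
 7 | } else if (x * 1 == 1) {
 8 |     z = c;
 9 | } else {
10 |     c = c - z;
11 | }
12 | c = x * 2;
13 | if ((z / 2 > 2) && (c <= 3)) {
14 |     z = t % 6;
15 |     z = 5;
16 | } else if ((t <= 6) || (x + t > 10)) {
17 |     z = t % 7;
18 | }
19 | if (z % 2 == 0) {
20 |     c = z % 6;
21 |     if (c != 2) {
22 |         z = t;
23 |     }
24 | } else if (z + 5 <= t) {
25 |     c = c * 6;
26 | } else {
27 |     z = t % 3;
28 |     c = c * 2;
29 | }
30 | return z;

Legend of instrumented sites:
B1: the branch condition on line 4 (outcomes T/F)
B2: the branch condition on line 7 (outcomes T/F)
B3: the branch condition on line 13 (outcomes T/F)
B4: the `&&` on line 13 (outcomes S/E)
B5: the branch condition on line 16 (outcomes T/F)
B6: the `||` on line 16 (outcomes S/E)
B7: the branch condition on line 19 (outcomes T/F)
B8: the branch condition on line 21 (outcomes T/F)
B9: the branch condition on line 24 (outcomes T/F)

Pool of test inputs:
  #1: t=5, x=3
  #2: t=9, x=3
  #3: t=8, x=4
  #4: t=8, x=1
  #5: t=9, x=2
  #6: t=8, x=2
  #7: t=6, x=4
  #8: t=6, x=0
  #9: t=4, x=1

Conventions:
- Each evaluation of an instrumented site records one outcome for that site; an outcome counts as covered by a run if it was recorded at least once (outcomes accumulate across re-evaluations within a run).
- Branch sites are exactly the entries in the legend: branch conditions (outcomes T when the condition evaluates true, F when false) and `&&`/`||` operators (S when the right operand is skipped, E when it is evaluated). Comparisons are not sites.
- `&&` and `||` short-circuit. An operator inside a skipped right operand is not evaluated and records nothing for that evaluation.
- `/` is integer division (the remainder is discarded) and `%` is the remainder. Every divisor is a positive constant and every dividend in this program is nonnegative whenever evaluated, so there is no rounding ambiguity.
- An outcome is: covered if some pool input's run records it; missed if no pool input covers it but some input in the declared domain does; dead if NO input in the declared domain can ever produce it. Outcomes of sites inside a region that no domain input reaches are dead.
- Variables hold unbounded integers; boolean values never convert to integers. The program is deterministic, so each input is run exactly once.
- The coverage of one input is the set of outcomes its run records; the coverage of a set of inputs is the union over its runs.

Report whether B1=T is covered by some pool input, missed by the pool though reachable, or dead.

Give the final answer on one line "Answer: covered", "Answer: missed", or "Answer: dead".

B1=T is recorded by pool input(s) 1, 2, 3, 4, 5, 6, 7, 8 -> covered

Answer: covered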